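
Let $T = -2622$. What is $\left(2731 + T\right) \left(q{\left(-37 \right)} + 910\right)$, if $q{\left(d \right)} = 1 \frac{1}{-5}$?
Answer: $\frac{495841}{5} \approx 99168.0$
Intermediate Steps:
$q{\left(d \right)} = - \frac{1}{5}$ ($q{\left(d \right)} = 1 \left(- \frac{1}{5}\right) = - \frac{1}{5}$)
$\left(2731 + T\right) \left(q{\left(-37 \right)} + 910\right) = \left(2731 - 2622\right) \left(- \frac{1}{5} + 910\right) = 109 \cdot \frac{4549}{5} = \frac{495841}{5}$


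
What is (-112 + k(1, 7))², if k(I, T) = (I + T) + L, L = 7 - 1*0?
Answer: 9409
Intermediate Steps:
L = 7 (L = 7 + 0 = 7)
k(I, T) = 7 + I + T (k(I, T) = (I + T) + 7 = 7 + I + T)
(-112 + k(1, 7))² = (-112 + (7 + 1 + 7))² = (-112 + 15)² = (-97)² = 9409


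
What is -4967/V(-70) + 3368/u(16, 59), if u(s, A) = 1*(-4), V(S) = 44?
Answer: -42015/44 ≈ -954.89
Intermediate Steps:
u(s, A) = -4
-4967/V(-70) + 3368/u(16, 59) = -4967/44 + 3368/(-4) = -4967*1/44 + 3368*(-¼) = -4967/44 - 842 = -42015/44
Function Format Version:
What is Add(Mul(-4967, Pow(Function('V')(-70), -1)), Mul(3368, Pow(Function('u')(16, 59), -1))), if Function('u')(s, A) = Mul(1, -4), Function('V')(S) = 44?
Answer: Rational(-42015, 44) ≈ -954.89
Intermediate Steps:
Function('u')(s, A) = -4
Add(Mul(-4967, Pow(Function('V')(-70), -1)), Mul(3368, Pow(Function('u')(16, 59), -1))) = Add(Mul(-4967, Pow(44, -1)), Mul(3368, Pow(-4, -1))) = Add(Mul(-4967, Rational(1, 44)), Mul(3368, Rational(-1, 4))) = Add(Rational(-4967, 44), -842) = Rational(-42015, 44)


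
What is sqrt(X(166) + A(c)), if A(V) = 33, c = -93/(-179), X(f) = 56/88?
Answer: sqrt(4070)/11 ≈ 5.7997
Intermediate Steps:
X(f) = 7/11 (X(f) = 56*(1/88) = 7/11)
c = 93/179 (c = -93*(-1/179) = 93/179 ≈ 0.51955)
sqrt(X(166) + A(c)) = sqrt(7/11 + 33) = sqrt(370/11) = sqrt(4070)/11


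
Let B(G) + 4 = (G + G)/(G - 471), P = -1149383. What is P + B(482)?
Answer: -12642293/11 ≈ -1.1493e+6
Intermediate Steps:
B(G) = -4 + 2*G/(-471 + G) (B(G) = -4 + (G + G)/(G - 471) = -4 + (2*G)/(-471 + G) = -4 + 2*G/(-471 + G))
P + B(482) = -1149383 + 2*(942 - 1*482)/(-471 + 482) = -1149383 + 2*(942 - 482)/11 = -1149383 + 2*(1/11)*460 = -1149383 + 920/11 = -12642293/11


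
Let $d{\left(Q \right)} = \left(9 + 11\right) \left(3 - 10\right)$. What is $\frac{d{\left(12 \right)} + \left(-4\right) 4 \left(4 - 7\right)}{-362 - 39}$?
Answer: $\frac{92}{401} \approx 0.22943$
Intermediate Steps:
$d{\left(Q \right)} = -140$ ($d{\left(Q \right)} = 20 \left(-7\right) = -140$)
$\frac{d{\left(12 \right)} + \left(-4\right) 4 \left(4 - 7\right)}{-362 - 39} = \frac{-140 + \left(-4\right) 4 \left(4 - 7\right)}{-362 - 39} = \frac{-140 - -48}{-401} = \left(-140 + 48\right) \left(- \frac{1}{401}\right) = \left(-92\right) \left(- \frac{1}{401}\right) = \frac{92}{401}$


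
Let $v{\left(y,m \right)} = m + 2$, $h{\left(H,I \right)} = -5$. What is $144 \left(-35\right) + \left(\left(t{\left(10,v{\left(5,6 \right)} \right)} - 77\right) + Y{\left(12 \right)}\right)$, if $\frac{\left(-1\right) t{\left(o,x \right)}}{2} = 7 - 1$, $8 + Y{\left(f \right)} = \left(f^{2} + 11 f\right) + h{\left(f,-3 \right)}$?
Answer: $-4866$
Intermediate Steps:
$v{\left(y,m \right)} = 2 + m$
$Y{\left(f \right)} = -13 + f^{2} + 11 f$ ($Y{\left(f \right)} = -8 - \left(5 - f^{2} - 11 f\right) = -8 + \left(-5 + f^{2} + 11 f\right) = -13 + f^{2} + 11 f$)
$t{\left(o,x \right)} = -12$ ($t{\left(o,x \right)} = - 2 \left(7 - 1\right) = \left(-2\right) 6 = -12$)
$144 \left(-35\right) + \left(\left(t{\left(10,v{\left(5,6 \right)} \right)} - 77\right) + Y{\left(12 \right)}\right) = 144 \left(-35\right) + \left(\left(-12 - 77\right) + \left(-13 + 12^{2} + 11 \cdot 12\right)\right) = -5040 + \left(-89 + \left(-13 + 144 + 132\right)\right) = -5040 + \left(-89 + 263\right) = -5040 + 174 = -4866$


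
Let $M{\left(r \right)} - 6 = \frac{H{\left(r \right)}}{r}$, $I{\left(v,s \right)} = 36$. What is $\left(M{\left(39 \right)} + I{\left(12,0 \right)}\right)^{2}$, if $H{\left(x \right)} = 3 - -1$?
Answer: $\frac{2696164}{1521} \approx 1772.6$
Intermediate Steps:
$H{\left(x \right)} = 4$ ($H{\left(x \right)} = 3 + 1 = 4$)
$M{\left(r \right)} = 6 + \frac{4}{r}$
$\left(M{\left(39 \right)} + I{\left(12,0 \right)}\right)^{2} = \left(\left(6 + \frac{4}{39}\right) + 36\right)^{2} = \left(\frac{238}{39} + 36\right)^{2} = \left(\frac{1642}{39}\right)^{2} = \frac{2696164}{1521}$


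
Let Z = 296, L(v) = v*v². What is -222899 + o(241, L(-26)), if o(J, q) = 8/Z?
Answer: -8247262/37 ≈ -2.2290e+5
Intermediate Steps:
L(v) = v³
o(J, q) = 1/37 (o(J, q) = 8/296 = 8*(1/296) = 1/37)
-222899 + o(241, L(-26)) = -222899 + 1/37 = -8247262/37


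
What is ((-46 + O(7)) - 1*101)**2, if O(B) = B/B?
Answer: 21316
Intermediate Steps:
O(B) = 1
((-46 + O(7)) - 1*101)**2 = ((-46 + 1) - 1*101)**2 = (-45 - 101)**2 = (-146)**2 = 21316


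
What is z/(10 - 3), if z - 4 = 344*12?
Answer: 4132/7 ≈ 590.29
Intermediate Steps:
z = 4132 (z = 4 + 344*12 = 4 + 4128 = 4132)
z/(10 - 3) = 4132/(10 - 3) = 4132/7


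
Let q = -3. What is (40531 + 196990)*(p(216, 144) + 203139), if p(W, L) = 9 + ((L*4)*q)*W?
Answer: -40402322100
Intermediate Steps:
p(W, L) = 9 - 12*L*W (p(W, L) = 9 + ((L*4)*(-3))*W = 9 + ((4*L)*(-3))*W = 9 + (-12*L)*W = 9 - 12*L*W)
(40531 + 196990)*(p(216, 144) + 203139) = (40531 + 196990)*((9 - 12*144*216) + 203139) = 237521*((9 - 373248) + 203139) = 237521*(-373239 + 203139) = 237521*(-170100) = -40402322100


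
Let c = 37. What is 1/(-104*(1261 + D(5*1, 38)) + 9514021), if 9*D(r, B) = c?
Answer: 9/84442045 ≈ 1.0658e-7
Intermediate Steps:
D(r, B) = 37/9 (D(r, B) = (⅑)*37 = 37/9)
1/(-104*(1261 + D(5*1, 38)) + 9514021) = 1/(-104*(1261 + 37/9) + 9514021) = 1/(-104*11386/9 + 9514021) = 1/(-1184144/9 + 9514021) = 1/(84442045/9) = 9/84442045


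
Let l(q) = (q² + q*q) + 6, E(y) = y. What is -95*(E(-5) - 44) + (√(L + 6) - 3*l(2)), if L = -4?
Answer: 4613 + √2 ≈ 4614.4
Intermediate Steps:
l(q) = 6 + 2*q² (l(q) = (q² + q²) + 6 = 2*q² + 6 = 6 + 2*q²)
-95*(E(-5) - 44) + (√(L + 6) - 3*l(2)) = -95*(-5 - 44) + (√(-4 + 6) - 3*(6 + 2*2²)) = -95*(-49) + (√2 - 3*(6 + 2*4)) = 4655 + (√2 - 3*(6 + 8)) = 4655 + (√2 - 3*14) = 4655 + (√2 - 42) = 4655 + (-42 + √2) = 4613 + √2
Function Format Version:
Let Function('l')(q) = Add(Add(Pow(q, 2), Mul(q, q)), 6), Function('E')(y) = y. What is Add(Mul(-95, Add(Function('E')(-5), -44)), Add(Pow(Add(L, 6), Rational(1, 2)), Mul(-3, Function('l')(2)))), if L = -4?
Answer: Add(4613, Pow(2, Rational(1, 2))) ≈ 4614.4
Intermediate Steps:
Function('l')(q) = Add(6, Mul(2, Pow(q, 2))) (Function('l')(q) = Add(Add(Pow(q, 2), Pow(q, 2)), 6) = Add(Mul(2, Pow(q, 2)), 6) = Add(6, Mul(2, Pow(q, 2))))
Add(Mul(-95, Add(Function('E')(-5), -44)), Add(Pow(Add(L, 6), Rational(1, 2)), Mul(-3, Function('l')(2)))) = Add(Mul(-95, Add(-5, -44)), Add(Pow(Add(-4, 6), Rational(1, 2)), Mul(-3, Add(6, Mul(2, Pow(2, 2)))))) = Add(Mul(-95, -49), Add(Pow(2, Rational(1, 2)), Mul(-3, Add(6, Mul(2, 4))))) = Add(4655, Add(Pow(2, Rational(1, 2)), Mul(-3, Add(6, 8)))) = Add(4655, Add(Pow(2, Rational(1, 2)), Mul(-3, 14))) = Add(4655, Add(Pow(2, Rational(1, 2)), -42)) = Add(4655, Add(-42, Pow(2, Rational(1, 2)))) = Add(4613, Pow(2, Rational(1, 2)))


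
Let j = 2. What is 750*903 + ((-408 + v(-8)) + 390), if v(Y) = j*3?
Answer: 677238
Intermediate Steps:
v(Y) = 6 (v(Y) = 2*3 = 6)
750*903 + ((-408 + v(-8)) + 390) = 750*903 + ((-408 + 6) + 390) = 677250 + (-402 + 390) = 677250 - 12 = 677238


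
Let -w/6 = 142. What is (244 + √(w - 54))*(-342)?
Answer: -83448 - 342*I*√906 ≈ -83448.0 - 10294.0*I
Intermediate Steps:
w = -852 (w = -6*142 = -852)
(244 + √(w - 54))*(-342) = (244 + √(-852 - 54))*(-342) = (244 + √(-906))*(-342) = (244 + I*√906)*(-342) = -83448 - 342*I*√906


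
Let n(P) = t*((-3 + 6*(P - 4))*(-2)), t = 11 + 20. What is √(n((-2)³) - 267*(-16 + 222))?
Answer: 4*I*√3147 ≈ 224.39*I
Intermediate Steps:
t = 31
n(P) = 1674 - 372*P (n(P) = 31*((-3 + 6*(P - 4))*(-2)) = 31*((-3 + 6*(-4 + P))*(-2)) = 31*((-3 + (-24 + 6*P))*(-2)) = 31*((-27 + 6*P)*(-2)) = 31*(54 - 12*P) = 1674 - 372*P)
√(n((-2)³) - 267*(-16 + 222)) = √((1674 - 372*(-2)³) - 267*(-16 + 222)) = √((1674 - 372*(-8)) - 267*206) = √((1674 + 2976) - 55002) = √(4650 - 55002) = √(-50352) = 4*I*√3147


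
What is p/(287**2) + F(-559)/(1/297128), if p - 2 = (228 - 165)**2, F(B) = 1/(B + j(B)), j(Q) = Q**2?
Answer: 988953019/988180893 ≈ 1.0008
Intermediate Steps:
F(B) = 1/(B + B**2)
p = 3971 (p = 2 + (228 - 165)**2 = 2 + 63**2 = 2 + 3969 = 3971)
p/(287**2) + F(-559)/(1/297128) = 3971/(287**2) + (1/((-559)*(1 - 559)))/(1/297128) = 3971/82369 + (-1/559/(-558))/(1/297128) = 3971*(1/82369) - 1/559*(-1/558)*297128 = 3971/82369 + (1/311922)*297128 = 3971/82369 + 11428/11997 = 988953019/988180893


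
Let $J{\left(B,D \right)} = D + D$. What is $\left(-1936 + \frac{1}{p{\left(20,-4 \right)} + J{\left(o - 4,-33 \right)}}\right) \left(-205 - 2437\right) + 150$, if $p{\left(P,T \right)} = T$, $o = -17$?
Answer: $\frac{179028491}{35} \approx 5.1151 \cdot 10^{6}$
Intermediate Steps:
$J{\left(B,D \right)} = 2 D$
$\left(-1936 + \frac{1}{p{\left(20,-4 \right)} + J{\left(o - 4,-33 \right)}}\right) \left(-205 - 2437\right) + 150 = \left(-1936 + \frac{1}{-4 + 2 \left(-33\right)}\right) \left(-205 - 2437\right) + 150 = \left(-1936 + \frac{1}{-4 - 66}\right) \left(-205 - 2437\right) + 150 = \left(-1936 + \frac{1}{-70}\right) \left(-205 - 2437\right) + 150 = \left(-1936 - \frac{1}{70}\right) \left(-2642\right) + 150 = \left(- \frac{135521}{70}\right) \left(-2642\right) + 150 = \frac{179023241}{35} + 150 = \frac{179028491}{35}$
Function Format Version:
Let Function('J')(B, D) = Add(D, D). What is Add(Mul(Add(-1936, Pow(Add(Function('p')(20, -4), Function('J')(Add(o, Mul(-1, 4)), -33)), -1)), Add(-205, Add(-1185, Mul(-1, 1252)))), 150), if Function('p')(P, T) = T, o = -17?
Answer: Rational(179028491, 35) ≈ 5.1151e+6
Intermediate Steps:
Function('J')(B, D) = Mul(2, D)
Add(Mul(Add(-1936, Pow(Add(Function('p')(20, -4), Function('J')(Add(o, Mul(-1, 4)), -33)), -1)), Add(-205, Add(-1185, Mul(-1, 1252)))), 150) = Add(Mul(Add(-1936, Pow(Add(-4, Mul(2, -33)), -1)), Add(-205, Add(-1185, Mul(-1, 1252)))), 150) = Add(Mul(Add(-1936, Pow(Add(-4, -66), -1)), Add(-205, Add(-1185, -1252))), 150) = Add(Mul(Add(-1936, Pow(-70, -1)), Add(-205, -2437)), 150) = Add(Mul(Add(-1936, Rational(-1, 70)), -2642), 150) = Add(Mul(Rational(-135521, 70), -2642), 150) = Add(Rational(179023241, 35), 150) = Rational(179028491, 35)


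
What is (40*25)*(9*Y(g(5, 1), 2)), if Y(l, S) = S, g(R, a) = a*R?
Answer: 18000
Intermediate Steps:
g(R, a) = R*a
(40*25)*(9*Y(g(5, 1), 2)) = (40*25)*(9*2) = 1000*18 = 18000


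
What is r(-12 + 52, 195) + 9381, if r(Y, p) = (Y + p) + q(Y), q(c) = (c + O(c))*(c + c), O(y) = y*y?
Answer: 140816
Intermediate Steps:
O(y) = y**2
q(c) = 2*c*(c + c**2) (q(c) = (c + c**2)*(c + c) = (c + c**2)*(2*c) = 2*c*(c + c**2))
r(Y, p) = Y + p + 2*Y**2*(1 + Y) (r(Y, p) = (Y + p) + 2*Y**2*(1 + Y) = Y + p + 2*Y**2*(1 + Y))
r(-12 + 52, 195) + 9381 = ((-12 + 52) + 195 + 2*(-12 + 52)**2*(1 + (-12 + 52))) + 9381 = (40 + 195 + 2*40**2*(1 + 40)) + 9381 = (40 + 195 + 2*1600*41) + 9381 = (40 + 195 + 131200) + 9381 = 131435 + 9381 = 140816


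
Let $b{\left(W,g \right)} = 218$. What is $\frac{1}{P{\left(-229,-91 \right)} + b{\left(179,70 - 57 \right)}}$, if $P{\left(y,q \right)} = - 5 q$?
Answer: $\frac{1}{673} \approx 0.0014859$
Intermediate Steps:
$\frac{1}{P{\left(-229,-91 \right)} + b{\left(179,70 - 57 \right)}} = \frac{1}{\left(-5\right) \left(-91\right) + 218} = \frac{1}{455 + 218} = \frac{1}{673}$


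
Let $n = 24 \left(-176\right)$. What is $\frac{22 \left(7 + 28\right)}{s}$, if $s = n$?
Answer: $- \frac{35}{192} \approx -0.18229$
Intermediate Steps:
$n = -4224$
$s = -4224$
$\frac{22 \left(7 + 28\right)}{s} = \frac{22 \left(7 + 28\right)}{-4224} = 22 \cdot 35 \left(- \frac{1}{4224}\right) = 770 \left(- \frac{1}{4224}\right) = - \frac{35}{192}$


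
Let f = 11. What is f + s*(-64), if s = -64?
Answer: 4107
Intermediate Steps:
f + s*(-64) = 11 - 64*(-64) = 11 + 4096 = 4107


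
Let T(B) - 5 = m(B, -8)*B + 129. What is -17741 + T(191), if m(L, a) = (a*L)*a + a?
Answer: 2315649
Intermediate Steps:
m(L, a) = a + L*a² (m(L, a) = (L*a)*a + a = L*a² + a = a + L*a²)
T(B) = 134 + B*(-8 + 64*B) (T(B) = 5 + ((-8*(1 + B*(-8)))*B + 129) = 5 + ((-8*(1 - 8*B))*B + 129) = 5 + ((-8 + 64*B)*B + 129) = 5 + (B*(-8 + 64*B) + 129) = 5 + (129 + B*(-8 + 64*B)) = 134 + B*(-8 + 64*B))
-17741 + T(191) = -17741 + (134 - 8*191 + 64*191²) = -17741 + (134 - 1528 + 64*36481) = -17741 + (134 - 1528 + 2334784) = -17741 + 2333390 = 2315649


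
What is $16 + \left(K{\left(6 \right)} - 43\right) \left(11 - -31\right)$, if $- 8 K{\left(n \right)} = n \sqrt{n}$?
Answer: $-1790 - \frac{63 \sqrt{6}}{2} \approx -1867.2$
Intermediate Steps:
$K{\left(n \right)} = - \frac{n^{\frac{3}{2}}}{8}$ ($K{\left(n \right)} = - \frac{n \sqrt{n}}{8} = - \frac{n^{\frac{3}{2}}}{8}$)
$16 + \left(K{\left(6 \right)} - 43\right) \left(11 - -31\right) = 16 + \left(- \frac{6^{\frac{3}{2}}}{8} - 43\right) \left(11 - -31\right) = 16 + \left(- \frac{6 \sqrt{6}}{8} - 43\right) \left(11 + 31\right) = 16 + \left(- \frac{3 \sqrt{6}}{4} - 43\right) 42 = 16 + \left(-43 - \frac{3 \sqrt{6}}{4}\right) 42 = 16 - \left(1806 + \frac{63 \sqrt{6}}{2}\right) = -1790 - \frac{63 \sqrt{6}}{2}$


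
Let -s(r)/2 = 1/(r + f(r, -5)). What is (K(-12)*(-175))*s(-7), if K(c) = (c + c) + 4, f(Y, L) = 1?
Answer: 3500/3 ≈ 1166.7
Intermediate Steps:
K(c) = 4 + 2*c (K(c) = 2*c + 4 = 4 + 2*c)
s(r) = -2/(1 + r) (s(r) = -2/(r + 1) = -2/(1 + r))
(K(-12)*(-175))*s(-7) = ((4 + 2*(-12))*(-175))*(-2/(1 - 7)) = ((4 - 24)*(-175))*(-2/(-6)) = (-20*(-175))*(-2*(-⅙)) = 3500*(⅓) = 3500/3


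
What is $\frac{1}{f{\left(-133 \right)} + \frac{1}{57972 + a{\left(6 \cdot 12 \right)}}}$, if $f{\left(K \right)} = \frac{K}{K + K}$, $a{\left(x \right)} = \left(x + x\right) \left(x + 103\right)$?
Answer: $\frac{83172}{41587} \approx 2.0$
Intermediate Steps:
$a{\left(x \right)} = 2 x \left(103 + x\right)$
$f{\left(K \right)} = \frac{1}{2}$ ($f{\left(K \right)} = \frac{K}{2 K} = \frac{1}{2 K} K = \frac{1}{2}$)
$\frac{1}{f{\left(-133 \right)} + \frac{1}{57972 + a{\left(6 \cdot 12 \right)}}} = \frac{1}{\frac{1}{2} + \frac{1}{57972 + 2 \cdot 6 \cdot 12 \left(103 + 6 \cdot 12\right)}} = \frac{1}{\frac{1}{2} + \frac{1}{57972 + 2 \cdot 72 \left(103 + 72\right)}} = \frac{1}{\frac{1}{2} + \frac{1}{57972 + 2 \cdot 72 \cdot 175}} = \frac{1}{\frac{1}{2} + \frac{1}{57972 + 25200}} = \frac{1}{\frac{1}{2} + \frac{1}{83172}} = \frac{1}{\frac{41587}{83172}} = \frac{83172}{41587}$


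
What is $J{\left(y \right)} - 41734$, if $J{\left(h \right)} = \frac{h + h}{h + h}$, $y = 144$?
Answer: $-41733$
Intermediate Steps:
$J{\left(h \right)} = 1$ ($J{\left(h \right)} = \frac{2 h}{2 h} = 2 h \frac{1}{2 h} = 1$)
$J{\left(y \right)} - 41734 = 1 - 41734 = -41733$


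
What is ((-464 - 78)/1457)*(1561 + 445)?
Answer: -1087252/1457 ≈ -746.23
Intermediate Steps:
((-464 - 78)/1457)*(1561 + 445) = -542*1/1457*2006 = -542/1457*2006 = -1087252/1457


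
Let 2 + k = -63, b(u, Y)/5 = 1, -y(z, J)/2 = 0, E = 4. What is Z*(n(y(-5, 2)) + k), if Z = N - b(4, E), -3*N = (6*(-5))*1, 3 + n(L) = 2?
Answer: -330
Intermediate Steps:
y(z, J) = 0 (y(z, J) = -2*0 = 0)
b(u, Y) = 5 (b(u, Y) = 5*1 = 5)
n(L) = -1 (n(L) = -3 + 2 = -1)
k = -65 (k = -2 - 63 = -65)
N = 10 (N = -6*(-5)/3 = -(-10) = -⅓*(-30) = 10)
Z = 5 (Z = 10 - 1*5 = 10 - 5 = 5)
Z*(n(y(-5, 2)) + k) = 5*(-1 - 65) = 5*(-66) = -330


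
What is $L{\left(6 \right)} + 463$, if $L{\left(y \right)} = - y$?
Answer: $457$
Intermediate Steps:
$L{\left(6 \right)} + 463 = \left(-1\right) 6 + 463 = -6 + 463 = 457$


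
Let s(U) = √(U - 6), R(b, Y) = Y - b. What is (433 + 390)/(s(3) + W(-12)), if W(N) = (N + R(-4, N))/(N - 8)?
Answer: -823*I/(√3 - I) ≈ 205.75 - 356.37*I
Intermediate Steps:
s(U) = √(-6 + U)
W(N) = (4 + 2*N)/(-8 + N) (W(N) = (N + (N - 1*(-4)))/(N - 8) = (N + (N + 4))/(-8 + N) = (N + (4 + N))/(-8 + N) = (4 + 2*N)/(-8 + N))
(433 + 390)/(s(3) + W(-12)) = (433 + 390)/(√(-6 + 3) + 2*(2 - 12)/(-8 - 12)) = 823/(√(-3) + 2*(-10)/(-20)) = 823/(I*√3 + 2*(-1/20)*(-10)) = 823/(I*√3 + 1) = 823/(1 + I*√3)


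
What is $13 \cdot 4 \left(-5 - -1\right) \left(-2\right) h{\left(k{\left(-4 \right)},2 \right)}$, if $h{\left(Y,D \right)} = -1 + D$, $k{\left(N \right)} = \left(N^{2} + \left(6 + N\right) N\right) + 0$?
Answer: $416$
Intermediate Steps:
$k{\left(N \right)} = N^{2} + N \left(6 + N\right)$ ($k{\left(N \right)} = \left(N^{2} + N \left(6 + N\right)\right) + 0 = N^{2} + N \left(6 + N\right)$)
$13 \cdot 4 \left(-5 - -1\right) \left(-2\right) h{\left(k{\left(-4 \right)},2 \right)} = 13 \cdot 4 \left(-5 - -1\right) \left(-2\right) \left(-1 + 2\right) = 13 \cdot 4 \left(-5 + 1\right) \left(-2\right) 1 = 13 \cdot 4 \left(-4\right) \left(-2\right) 1 = 13 \left(\left(-16\right) \left(-2\right)\right) 1 = 13 \cdot 32 \cdot 1 = 416 \cdot 1 = 416$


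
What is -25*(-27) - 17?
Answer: 658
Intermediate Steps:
-25*(-27) - 17 = 675 - 17 = 658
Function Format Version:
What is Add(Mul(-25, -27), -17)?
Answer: 658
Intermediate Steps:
Add(Mul(-25, -27), -17) = Add(675, -17) = 658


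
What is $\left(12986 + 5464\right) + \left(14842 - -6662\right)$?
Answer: $39954$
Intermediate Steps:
$\left(12986 + 5464\right) + \left(14842 - -6662\right) = 18450 + \left(14842 + 6662\right) = 18450 + 21504 = 39954$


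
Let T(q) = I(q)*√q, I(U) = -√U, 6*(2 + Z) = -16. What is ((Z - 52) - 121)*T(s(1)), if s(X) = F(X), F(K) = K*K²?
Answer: 533/3 ≈ 177.67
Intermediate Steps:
Z = -14/3 (Z = -2 + (⅙)*(-16) = -2 - 8/3 = -14/3 ≈ -4.6667)
F(K) = K³
s(X) = X³
T(q) = -q (T(q) = (-√q)*√q = -q)
((Z - 52) - 121)*T(s(1)) = ((-14/3 - 52) - 121)*(-1*1³) = (-170/3 - 121)*(-1*1) = -533/3*(-1) = 533/3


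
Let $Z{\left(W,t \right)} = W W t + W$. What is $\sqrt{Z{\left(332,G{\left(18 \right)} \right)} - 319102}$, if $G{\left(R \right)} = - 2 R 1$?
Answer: $i \sqrt{4286834} \approx 2070.5 i$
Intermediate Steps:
$G{\left(R \right)} = - 2 R$
$Z{\left(W,t \right)} = W + t W^{2}$ ($Z{\left(W,t \right)} = W^{2} t + W = t W^{2} + W = W + t W^{2}$)
$\sqrt{Z{\left(332,G{\left(18 \right)} \right)} - 319102} = \sqrt{332 \left(1 + 332 \left(\left(-2\right) 18\right)\right) - 319102} = \sqrt{332 \left(1 + 332 \left(-36\right)\right) - 319102} = \sqrt{332 \left(1 - 11952\right) - 319102} = \sqrt{332 \left(-11951\right) - 319102} = \sqrt{-3967732 - 319102} = \sqrt{-4286834} = i \sqrt{4286834}$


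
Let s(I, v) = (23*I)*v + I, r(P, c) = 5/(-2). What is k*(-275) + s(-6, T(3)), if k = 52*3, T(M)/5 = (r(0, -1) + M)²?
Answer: -86157/2 ≈ -43079.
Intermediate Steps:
r(P, c) = -5/2 (r(P, c) = 5*(-½) = -5/2)
T(M) = 5*(-5/2 + M)²
s(I, v) = I + 23*I*v (s(I, v) = 23*I*v + I = I + 23*I*v)
k = 156
k*(-275) + s(-6, T(3)) = 156*(-275) - 6*(1 + 23*(5*(-5 + 2*3)²/4)) = -42900 - 6*(1 + 23*(5*(-5 + 6)²/4)) = -42900 - 6*(1 + 23*((5/4)*1²)) = -42900 - 6*(1 + 23*((5/4)*1)) = -42900 - 6*(1 + 23*(5/4)) = -42900 - 6*(1 + 115/4) = -42900 - 6*119/4 = -42900 - 357/2 = -86157/2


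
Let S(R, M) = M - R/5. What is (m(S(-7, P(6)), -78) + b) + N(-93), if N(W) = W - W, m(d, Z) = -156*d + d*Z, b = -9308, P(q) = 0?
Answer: -48178/5 ≈ -9635.6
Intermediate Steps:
S(R, M) = M - R/5
m(d, Z) = -156*d + Z*d
N(W) = 0
(m(S(-7, P(6)), -78) + b) + N(-93) = ((0 - ⅕*(-7))*(-156 - 78) - 9308) + 0 = ((0 + 7/5)*(-234) - 9308) + 0 = ((7/5)*(-234) - 9308) + 0 = (-1638/5 - 9308) + 0 = -48178/5 + 0 = -48178/5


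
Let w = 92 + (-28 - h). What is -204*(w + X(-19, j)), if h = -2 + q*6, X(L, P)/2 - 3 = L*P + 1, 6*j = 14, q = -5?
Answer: -3128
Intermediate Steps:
j = 7/3 (j = (⅙)*14 = 7/3 ≈ 2.3333)
X(L, P) = 8 + 2*L*P (X(L, P) = 6 + 2*(L*P + 1) = 6 + 2*(1 + L*P) = 6 + (2 + 2*L*P) = 8 + 2*L*P)
h = -32 (h = -2 - 5*6 = -2 - 30 = -32)
w = 96 (w = 92 + (-28 - 1*(-32)) = 92 + (-28 + 32) = 92 + 4 = 96)
-204*(w + X(-19, j)) = -204*(96 + (8 + 2*(-19)*(7/3))) = -204*(96 + (8 - 266/3)) = -204*(96 - 242/3) = -204*46/3 = -3128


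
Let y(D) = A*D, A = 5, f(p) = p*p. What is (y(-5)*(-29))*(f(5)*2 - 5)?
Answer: 32625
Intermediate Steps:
f(p) = p²
y(D) = 5*D
(y(-5)*(-29))*(f(5)*2 - 5) = ((5*(-5))*(-29))*(5²*2 - 5) = (-25*(-29))*(25*2 - 5) = 725*(50 - 5) = 725*45 = 32625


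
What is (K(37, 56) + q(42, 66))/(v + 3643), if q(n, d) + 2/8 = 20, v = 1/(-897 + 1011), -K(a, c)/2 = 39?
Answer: -13281/830606 ≈ -0.015990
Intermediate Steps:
K(a, c) = -78 (K(a, c) = -2*39 = -78)
v = 1/114 ≈ 0.0087719
q(n, d) = 79/4 (q(n, d) = -1/4 + 20 = 79/4)
(K(37, 56) + q(42, 66))/(v + 3643) = (-78 + 79/4)/(1/114 + 3643) = -233/(4*415303/114) = -233/4*114/415303 = -13281/830606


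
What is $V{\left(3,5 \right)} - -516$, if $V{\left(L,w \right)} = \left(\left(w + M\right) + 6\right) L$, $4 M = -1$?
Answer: $\frac{2193}{4} \approx 548.25$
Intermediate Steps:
$M = - \frac{1}{4}$ ($M = \frac{1}{4} \left(-1\right) = - \frac{1}{4} \approx -0.25$)
$V{\left(L,w \right)} = L \left(\frac{23}{4} + w\right)$ ($V{\left(L,w \right)} = \left(\left(w - \frac{1}{4}\right) + 6\right) L = \left(\left(- \frac{1}{4} + w\right) + 6\right) L = \left(\frac{23}{4} + w\right) L = L \left(\frac{23}{4} + w\right)$)
$V{\left(3,5 \right)} - -516 = \frac{1}{4} \cdot 3 \left(23 + 4 \cdot 5\right) - -516 = \frac{1}{4} \cdot 3 \left(23 + 20\right) + 516 = \frac{1}{4} \cdot 3 \cdot 43 + 516 = \frac{129}{4} + 516 = \frac{2193}{4}$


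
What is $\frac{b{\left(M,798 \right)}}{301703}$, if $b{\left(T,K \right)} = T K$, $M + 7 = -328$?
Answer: $- \frac{267330}{301703} \approx -0.88607$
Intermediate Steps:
$M = -335$ ($M = -7 - 328 = -335$)
$b{\left(T,K \right)} = K T$
$\frac{b{\left(M,798 \right)}}{301703} = \frac{798 \left(-335\right)}{301703} = \left(-267330\right) \frac{1}{301703} = - \frac{267330}{301703}$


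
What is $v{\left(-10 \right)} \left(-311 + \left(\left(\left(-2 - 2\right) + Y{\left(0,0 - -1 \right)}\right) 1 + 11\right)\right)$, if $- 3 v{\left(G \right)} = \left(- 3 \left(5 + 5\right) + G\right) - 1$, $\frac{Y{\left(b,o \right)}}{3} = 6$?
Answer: $- \frac{11726}{3} \approx -3908.7$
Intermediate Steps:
$Y{\left(b,o \right)} = 18$ ($Y{\left(b,o \right)} = 3 \cdot 6 = 18$)
$v{\left(G \right)} = \frac{31}{3} - \frac{G}{3}$ ($v{\left(G \right)} = - \frac{\left(- 3 \left(5 + 5\right) + G\right) - 1}{3} = - \frac{\left(\left(-3\right) 10 + G\right) - 1}{3} = - \frac{\left(-30 + G\right) - 1}{3} = - \frac{-31 + G}{3} = \frac{31}{3} - \frac{G}{3}$)
$v{\left(-10 \right)} \left(-311 + \left(\left(\left(-2 - 2\right) + Y{\left(0,0 - -1 \right)}\right) 1 + 11\right)\right) = \left(\frac{31}{3} - - \frac{10}{3}\right) \left(-311 + \left(\left(\left(-2 - 2\right) + 18\right) 1 + 11\right)\right) = \left(\frac{31}{3} + \frac{10}{3}\right) \left(-311 + \left(\left(-4 + 18\right) 1 + 11\right)\right) = \frac{41 \left(-311 + \left(14 \cdot 1 + 11\right)\right)}{3} = \frac{41 \left(-311 + \left(14 + 11\right)\right)}{3} = \frac{41 \left(-311 + 25\right)}{3} = \frac{41}{3} \left(-286\right) = - \frac{11726}{3}$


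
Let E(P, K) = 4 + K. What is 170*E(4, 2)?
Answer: 1020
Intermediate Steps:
170*E(4, 2) = 170*(4 + 2) = 170*6 = 1020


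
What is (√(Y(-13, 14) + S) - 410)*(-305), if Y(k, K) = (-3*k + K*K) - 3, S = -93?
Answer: 125050 - 305*√139 ≈ 1.2145e+5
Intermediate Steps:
Y(k, K) = -3 + K² - 3*k (Y(k, K) = (-3*k + K²) - 3 = (K² - 3*k) - 3 = -3 + K² - 3*k)
(√(Y(-13, 14) + S) - 410)*(-305) = (√((-3 + 14² - 3*(-13)) - 93) - 410)*(-305) = (√((-3 + 196 + 39) - 93) - 410)*(-305) = (√(232 - 93) - 410)*(-305) = (√139 - 410)*(-305) = (-410 + √139)*(-305) = 125050 - 305*√139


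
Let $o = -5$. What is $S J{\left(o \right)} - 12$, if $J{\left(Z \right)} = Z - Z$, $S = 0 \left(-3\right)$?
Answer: $-12$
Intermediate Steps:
$S = 0$
$J{\left(Z \right)} = 0$
$S J{\left(o \right)} - 12 = 0 \cdot 0 - 12 = 0 - 12 = -12$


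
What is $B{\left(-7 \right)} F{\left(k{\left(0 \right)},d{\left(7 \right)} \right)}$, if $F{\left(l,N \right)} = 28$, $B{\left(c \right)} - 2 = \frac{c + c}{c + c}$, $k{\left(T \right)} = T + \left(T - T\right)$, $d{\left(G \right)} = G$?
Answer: $84$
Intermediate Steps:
$k{\left(T \right)} = T$ ($k{\left(T \right)} = T + 0 = T$)
$B{\left(c \right)} = 3$ ($B{\left(c \right)} = 2 + \frac{c + c}{c + c} = 2 + \frac{2 c}{2 c} = 2 + 2 c \frac{1}{2 c} = 2 + 1 = 3$)
$B{\left(-7 \right)} F{\left(k{\left(0 \right)},d{\left(7 \right)} \right)} = 3 \cdot 28 = 84$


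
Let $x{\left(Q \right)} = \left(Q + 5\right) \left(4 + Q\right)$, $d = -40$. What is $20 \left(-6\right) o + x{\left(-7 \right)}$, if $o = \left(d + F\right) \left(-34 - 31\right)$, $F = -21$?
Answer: $-475794$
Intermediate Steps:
$o = 3965$ ($o = \left(-40 - 21\right) \left(-34 - 31\right) = \left(-61\right) \left(-65\right) = 3965$)
$x{\left(Q \right)} = \left(4 + Q\right) \left(5 + Q\right)$ ($x{\left(Q \right)} = \left(5 + Q\right) \left(4 + Q\right) = \left(4 + Q\right) \left(5 + Q\right)$)
$20 \left(-6\right) o + x{\left(-7 \right)} = 20 \left(-6\right) 3965 + \left(20 + \left(-7\right)^{2} + 9 \left(-7\right)\right) = \left(-120\right) 3965 + \left(20 + 49 - 63\right) = -475800 + 6 = -475794$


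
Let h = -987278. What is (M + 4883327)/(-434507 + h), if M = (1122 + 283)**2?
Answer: -6857352/1421785 ≈ -4.8231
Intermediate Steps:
M = 1974025 (M = 1405**2 = 1974025)
(M + 4883327)/(-434507 + h) = (1974025 + 4883327)/(-434507 - 987278) = 6857352/(-1421785) = 6857352*(-1/1421785) = -6857352/1421785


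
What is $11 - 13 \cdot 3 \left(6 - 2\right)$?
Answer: $-145$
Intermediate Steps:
$11 - 13 \cdot 3 \left(6 - 2\right) = 11 - 13 \cdot 3 \cdot 4 = 11 - 156 = -145$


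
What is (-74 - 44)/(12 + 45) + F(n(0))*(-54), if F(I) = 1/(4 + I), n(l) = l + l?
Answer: -1775/114 ≈ -15.570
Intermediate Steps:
n(l) = 2*l
(-74 - 44)/(12 + 45) + F(n(0))*(-54) = (-74 - 44)/(12 + 45) - 54/(4 + 2*0) = -118/57 - 54/(4 + 0) = -118*1/57 - 54/4 = -118/57 + (¼)*(-54) = -118/57 - 27/2 = -1775/114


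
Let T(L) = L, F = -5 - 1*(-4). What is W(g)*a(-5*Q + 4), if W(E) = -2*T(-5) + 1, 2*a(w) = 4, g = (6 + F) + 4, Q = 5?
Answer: 22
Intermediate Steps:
F = -1 (F = -5 + 4 = -1)
g = 9 (g = (6 - 1) + 4 = 5 + 4 = 9)
a(w) = 2 (a(w) = (½)*4 = 2)
W(E) = 11 (W(E) = -2*(-5) + 1 = 10 + 1 = 11)
W(g)*a(-5*Q + 4) = 11*2 = 22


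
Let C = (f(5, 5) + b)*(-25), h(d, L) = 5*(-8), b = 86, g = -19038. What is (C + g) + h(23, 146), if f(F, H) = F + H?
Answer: -21478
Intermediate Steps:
h(d, L) = -40
C = -2400 (C = ((5 + 5) + 86)*(-25) = (10 + 86)*(-25) = 96*(-25) = -2400)
(C + g) + h(23, 146) = (-2400 - 19038) - 40 = -21438 - 40 = -21478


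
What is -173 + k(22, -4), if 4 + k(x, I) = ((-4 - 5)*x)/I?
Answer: -255/2 ≈ -127.50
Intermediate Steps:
k(x, I) = -4 - 9*x/I (k(x, I) = -4 + ((-4 - 5)*x)/I = -4 + (-9*x)/I = -4 - 9*x/I)
-173 + k(22, -4) = -173 + (-4 - 9*22/(-4)) = -173 + (-4 - 9*22*(-¼)) = -173 + (-4 + 99/2) = -173 + 91/2 = -255/2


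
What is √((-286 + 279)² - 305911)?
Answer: I*√305862 ≈ 553.05*I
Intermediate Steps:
√((-286 + 279)² - 305911) = √((-7)² - 305911) = √(49 - 305911) = √(-305862) = I*√305862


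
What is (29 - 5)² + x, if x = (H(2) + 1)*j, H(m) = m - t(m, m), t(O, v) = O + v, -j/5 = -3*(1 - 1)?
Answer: 576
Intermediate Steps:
j = 0 (j = -(-15)*(1 - 1) = -(-15)*0 = -5*0 = 0)
H(m) = -m (H(m) = m - (m + m) = m - 2*m = -m)
x = 0 (x = (-1*2 + 1)*0 = (-2 + 1)*0 = -1*0 = 0)
(29 - 5)² + x = (29 - 5)² + 0 = 24² + 0 = 576 + 0 = 576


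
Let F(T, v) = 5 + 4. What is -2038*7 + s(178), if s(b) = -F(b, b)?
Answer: -14275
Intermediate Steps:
F(T, v) = 9
s(b) = -9 (s(b) = -1*9 = -9)
-2038*7 + s(178) = -2038*7 - 9 = -14266 - 9 = -14275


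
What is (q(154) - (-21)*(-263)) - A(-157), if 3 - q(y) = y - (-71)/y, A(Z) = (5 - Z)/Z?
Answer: -137172171/24178 ≈ -5673.4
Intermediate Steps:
A(Z) = (5 - Z)/Z
q(y) = 3 - y - 71/y (q(y) = 3 - (y - (-71)/y) = 3 - (y + 71/y) = 3 + (-y - 71/y) = 3 - y - 71/y)
(q(154) - (-21)*(-263)) - A(-157) = ((3 - 1*154 - 71/154) - (-21)*(-263)) - (5 - 1*(-157))/(-157) = ((3 - 154 - 71*1/154) - 1*5523) - (-1)*(5 + 157)/157 = ((3 - 154 - 71/154) - 5523) - (-1)*162/157 = (-23325/154 - 5523) - 1*(-162/157) = -873867/154 + 162/157 = -137172171/24178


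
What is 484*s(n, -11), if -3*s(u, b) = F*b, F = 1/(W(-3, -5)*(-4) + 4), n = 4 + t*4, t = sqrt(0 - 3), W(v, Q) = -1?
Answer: 1331/6 ≈ 221.83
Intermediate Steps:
t = I*sqrt(3) (t = sqrt(-3) = I*sqrt(3) ≈ 1.732*I)
n = 4 + 4*I*sqrt(3) (n = 4 + (I*sqrt(3))*4 = 4 + 4*I*sqrt(3) ≈ 4.0 + 6.9282*I)
F = 1/8 (F = 1/(-1*(-4) + 4) = 1/(4 + 4) = 1/8 ≈ 0.12500)
s(u, b) = -b/24
484*s(n, -11) = 484*(-1/24*(-11)) = 484*(11/24) = 1331/6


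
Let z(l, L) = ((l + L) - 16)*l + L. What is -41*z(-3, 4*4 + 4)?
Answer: -697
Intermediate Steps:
z(l, L) = L + l*(-16 + L + l) (z(l, L) = ((L + l) - 16)*l + L = (-16 + L + l)*l + L = l*(-16 + L + l) + L = L + l*(-16 + L + l))
-41*z(-3, 4*4 + 4) = -41*((4*4 + 4) + (-3)² - 16*(-3) + (4*4 + 4)*(-3)) = -41*((16 + 4) + 9 + 48 + (16 + 4)*(-3)) = -41*(20 + 9 + 48 + 20*(-3)) = -41*(20 + 9 + 48 - 60) = -41*17 = -697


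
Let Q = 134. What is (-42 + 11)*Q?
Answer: -4154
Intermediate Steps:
(-42 + 11)*Q = (-42 + 11)*134 = -31*134 = -4154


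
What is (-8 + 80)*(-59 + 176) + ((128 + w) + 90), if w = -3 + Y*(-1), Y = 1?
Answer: 8638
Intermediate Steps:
w = -4 (w = -3 + 1*(-1) = -3 - 1 = -4)
(-8 + 80)*(-59 + 176) + ((128 + w) + 90) = (-8 + 80)*(-59 + 176) + ((128 - 4) + 90) = 72*117 + (124 + 90) = 8424 + 214 = 8638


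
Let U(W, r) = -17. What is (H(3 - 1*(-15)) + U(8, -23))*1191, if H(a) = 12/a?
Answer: -19453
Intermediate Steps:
(H(3 - 1*(-15)) + U(8, -23))*1191 = (12/(3 - 1*(-15)) - 17)*1191 = (12/(3 + 15) - 17)*1191 = (12/18 - 17)*1191 = (12*(1/18) - 17)*1191 = (⅔ - 17)*1191 = -49/3*1191 = -19453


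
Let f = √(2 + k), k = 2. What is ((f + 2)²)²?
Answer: 256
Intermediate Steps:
f = 2 (f = √(2 + 2) = √4 = 2)
((f + 2)²)² = ((2 + 2)²)² = (4²)² = 16² = 256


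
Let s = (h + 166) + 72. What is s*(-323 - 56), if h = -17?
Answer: -83759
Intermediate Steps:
s = 221 (s = (-17 + 166) + 72 = 149 + 72 = 221)
s*(-323 - 56) = 221*(-323 - 56) = 221*(-379) = -83759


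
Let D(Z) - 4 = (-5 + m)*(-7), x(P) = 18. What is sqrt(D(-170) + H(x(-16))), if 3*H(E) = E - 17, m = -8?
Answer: sqrt(858)/3 ≈ 9.7639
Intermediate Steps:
D(Z) = 95 (D(Z) = 4 + (-5 - 8)*(-7) = 4 - 13*(-7) = 4 + 91 = 95)
H(E) = -17/3 + E/3 (H(E) = (E - 17)/3 = (-17 + E)/3 = -17/3 + E/3)
sqrt(D(-170) + H(x(-16))) = sqrt(95 + (-17/3 + (1/3)*18)) = sqrt(95 + (-17/3 + 6)) = sqrt(95 + 1/3) = sqrt(286/3) = sqrt(858)/3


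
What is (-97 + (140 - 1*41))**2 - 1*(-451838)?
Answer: 451842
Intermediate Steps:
(-97 + (140 - 1*41))**2 - 1*(-451838) = (-97 + (140 - 41))**2 + 451838 = (-97 + 99)**2 + 451838 = 2**2 + 451838 = 4 + 451838 = 451842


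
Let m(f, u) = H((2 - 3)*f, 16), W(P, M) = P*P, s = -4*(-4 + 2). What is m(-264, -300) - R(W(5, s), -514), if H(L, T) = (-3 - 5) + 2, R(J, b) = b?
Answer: 508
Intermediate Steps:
s = 8 (s = -4*(-2) = 8)
W(P, M) = P²
H(L, T) = -6 (H(L, T) = -8 + 2 = -6)
m(f, u) = -6
m(-264, -300) - R(W(5, s), -514) = -6 - 1*(-514) = -6 + 514 = 508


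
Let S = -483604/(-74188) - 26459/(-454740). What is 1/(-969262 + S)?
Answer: -8434062780/8174761089012547 ≈ -1.0317e-6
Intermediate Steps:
S = 55469255813/8434062780 (S = -483604*(-1/74188) - 26459*(-1/454740) = 120901/18547 + 26459/454740 = 55469255813/8434062780 ≈ 6.5768)
1/(-969262 + S) = 1/(-969262 + 55469255813/8434062780) = 1/(-8174761089012547/8434062780) = -8434062780/8174761089012547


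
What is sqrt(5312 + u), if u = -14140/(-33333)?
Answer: 2*sqrt(1475643876747)/33333 ≈ 72.886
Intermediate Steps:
u = 14140/33333 (u = -14140*(-1/33333) = 14140/33333 ≈ 0.42420)
sqrt(5312 + u) = sqrt(5312 + 14140/33333) = sqrt(177079036/33333) = 2*sqrt(1475643876747)/33333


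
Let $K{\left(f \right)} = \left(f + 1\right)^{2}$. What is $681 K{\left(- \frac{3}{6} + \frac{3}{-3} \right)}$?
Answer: $\frac{681}{4} \approx 170.25$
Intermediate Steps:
$K{\left(f \right)} = \left(1 + f\right)^{2}$
$681 K{\left(- \frac{3}{6} + \frac{3}{-3} \right)} = 681 \left(1 + \left(- \frac{3}{6} + \frac{3}{-3}\right)\right)^{2} = 681 \left(1 + \left(\left(-3\right) \frac{1}{6} + 3 \left(- \frac{1}{3}\right)\right)\right)^{2} = 681 \left(1 - \frac{3}{2}\right)^{2} = 681 \left(- \frac{1}{2}\right)^{2} = 681 \cdot \frac{1}{4} = \frac{681}{4}$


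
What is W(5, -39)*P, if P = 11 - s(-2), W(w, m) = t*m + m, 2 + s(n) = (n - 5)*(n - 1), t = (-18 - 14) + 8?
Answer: -7176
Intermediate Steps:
t = -24 (t = -32 + 8 = -24)
s(n) = -2 + (-1 + n)*(-5 + n) (s(n) = -2 + (n - 5)*(n - 1) = -2 + (-5 + n)*(-1 + n) = -2 + (-1 + n)*(-5 + n))
W(w, m) = -23*m (W(w, m) = -24*m + m = -23*m)
P = -8 (P = 11 - (3 + (-2)² - 6*(-2)) = 11 - (3 + 4 + 12) = 11 - 1*19 = 11 - 19 = -8)
W(5, -39)*P = -23*(-39)*(-8) = 897*(-8) = -7176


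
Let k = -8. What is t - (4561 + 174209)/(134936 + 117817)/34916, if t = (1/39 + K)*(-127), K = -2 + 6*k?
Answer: 364070183084029/57363304362 ≈ 6346.7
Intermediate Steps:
K = -50 (K = -2 + 6*(-8) = -2 - 48 = -50)
t = 247523/39 (t = (1/39 - 50)*(-127) = -1949/39*(-127) = 247523/39 ≈ 6346.7)
t - (4561 + 174209)/(134936 + 117817)/34916 = 247523/39 - (4561 + 174209)/(134936 + 117817)/34916 = 247523/39 - 178770/252753/34916 = 247523/39 - 178770*(1/252753)/34916 = 247523/39 - 59590/(84251*34916) = 247523/39 - 1*29795/1470853958 = 247523/39 - 29795/1470853958 = 364070183084029/57363304362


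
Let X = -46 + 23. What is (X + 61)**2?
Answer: 1444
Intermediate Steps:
X = -23
(X + 61)**2 = (-23 + 61)**2 = 38**2 = 1444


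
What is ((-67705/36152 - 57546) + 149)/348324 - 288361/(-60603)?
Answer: 1168487025580327/254383299418848 ≈ 4.5934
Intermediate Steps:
((-67705/36152 - 57546) + 149)/348324 - 288361/(-60603) = ((-67705*1/36152 - 57546) + 149)*(1/348324) - 288361*(-1/60603) = ((-67705/36152 - 57546) + 149)*(1/348324) + 288361/60603 = (-2080470697/36152 + 149)*(1/348324) + 288361/60603 = -2075084049/36152*1/348324 + 288361/60603 = -691694683/4197536416 + 288361/60603 = 1168487025580327/254383299418848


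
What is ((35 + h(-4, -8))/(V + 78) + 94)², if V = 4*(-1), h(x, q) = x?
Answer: 48818169/5476 ≈ 8914.9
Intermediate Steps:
V = -4
((35 + h(-4, -8))/(V + 78) + 94)² = ((35 - 4)/(-4 + 78) + 94)² = (31/74 + 94)² = (6987/74)² = 48818169/5476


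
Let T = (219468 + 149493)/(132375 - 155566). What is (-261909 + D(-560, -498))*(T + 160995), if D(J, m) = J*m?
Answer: 63357258711564/23191 ≈ 2.7320e+9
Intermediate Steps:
T = -368961/23191 (T = 368961/(-23191) = 368961*(-1/23191) = -368961/23191 ≈ -15.910)
(-261909 + D(-560, -498))*(T + 160995) = (-261909 - 560*(-498))*(-368961/23191 + 160995) = (-261909 + 278880)*(3733266084/23191) = 16971*(3733266084/23191) = 63357258711564/23191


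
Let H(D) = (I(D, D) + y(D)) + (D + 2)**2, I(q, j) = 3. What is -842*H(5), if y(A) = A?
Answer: -47994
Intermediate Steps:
H(D) = 3 + D + (2 + D)**2 (H(D) = (3 + D) + (D + 2)**2 = (3 + D) + (2 + D)**2 = 3 + D + (2 + D)**2)
-842*H(5) = -842*(3 + 5 + (2 + 5)**2) = -842*(3 + 5 + 7**2) = -842*(3 + 5 + 49) = -842*57 = -47994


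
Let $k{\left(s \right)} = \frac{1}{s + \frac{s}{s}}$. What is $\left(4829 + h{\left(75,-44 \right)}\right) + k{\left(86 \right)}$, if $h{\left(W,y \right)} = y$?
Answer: $\frac{416296}{87} \approx 4785.0$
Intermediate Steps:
$k{\left(s \right)} = \frac{1}{1 + s}$ ($k{\left(s \right)} = \frac{1}{s + 1} = \frac{1}{1 + s}$)
$\left(4829 + h{\left(75,-44 \right)}\right) + k{\left(86 \right)} = \left(4829 - 44\right) + \frac{1}{1 + 86} = 4785 + \frac{1}{87} = \frac{416296}{87}$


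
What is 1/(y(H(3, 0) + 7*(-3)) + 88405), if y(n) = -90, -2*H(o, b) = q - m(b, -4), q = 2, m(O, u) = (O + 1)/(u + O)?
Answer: 1/88315 ≈ 1.1323e-5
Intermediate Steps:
m(O, u) = (1 + O)/(O + u)
H(o, b) = -1 + (1 + b)/(2*(-4 + b)) (H(o, b) = -(2 - (1 + b)/(b - 4))/2 = -(2 - (1 + b)/(-4 + b))/2 = -1 + (1 + b)/(2*(-4 + b)))
1/(y(H(3, 0) + 7*(-3)) + 88405) = 1/(-90 + 88405) = 1/88315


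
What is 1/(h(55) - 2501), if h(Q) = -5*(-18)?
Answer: -1/2411 ≈ -0.00041477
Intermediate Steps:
h(Q) = 90
1/(h(55) - 2501) = 1/(90 - 2501) = 1/(-2411) = -1/2411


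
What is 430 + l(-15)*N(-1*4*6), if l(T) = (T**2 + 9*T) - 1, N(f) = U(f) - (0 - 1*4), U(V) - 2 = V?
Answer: -1172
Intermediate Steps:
U(V) = 2 + V
N(f) = 6 + f (N(f) = (2 + f) - (0 - 1*4) = (2 + f) - (0 - 4) = (2 + f) - 1*(-4) = (2 + f) + 4 = 6 + f)
l(T) = -1 + T**2 + 9*T
430 + l(-15)*N(-1*4*6) = 430 + (-1 + (-15)**2 + 9*(-15))*(6 - 1*4*6) = 430 + (-1 + 225 - 135)*(6 - 4*6) = 430 + 89*(6 - 24) = 430 + 89*(-18) = 430 - 1602 = -1172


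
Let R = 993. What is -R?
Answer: -993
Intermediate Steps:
-R = -1*993 = -993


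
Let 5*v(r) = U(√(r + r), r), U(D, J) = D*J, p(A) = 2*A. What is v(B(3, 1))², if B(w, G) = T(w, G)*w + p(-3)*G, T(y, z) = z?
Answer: -54/25 ≈ -2.1600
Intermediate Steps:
B(w, G) = -6*G + G*w (B(w, G) = G*w + (2*(-3))*G = G*w - 6*G = -6*G + G*w)
v(r) = √2*r^(3/2)/5 (v(r) = (√(r + r)*r)/5 = (√(2*r)*r)/5 = ((√2*√r)*r)/5 = (√2*r^(3/2))/5 = √2*r^(3/2)/5)
v(B(3, 1))² = (√2*(1*(-6 + 3))^(3/2)/5)² = (√2*(1*(-3))^(3/2)/5)² = (√2*(-3)^(3/2)/5)² = (√2*(-3*I*√3)/5)² = (-3*I*√6/5)² = -54/25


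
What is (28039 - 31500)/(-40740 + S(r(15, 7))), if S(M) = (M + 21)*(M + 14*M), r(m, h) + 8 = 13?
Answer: 3461/38790 ≈ 0.089224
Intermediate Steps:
r(m, h) = 5 (r(m, h) = -8 + 13 = 5)
S(M) = 15*M*(21 + M) (S(M) = (21 + M)*(15*M) = 15*M*(21 + M))
(28039 - 31500)/(-40740 + S(r(15, 7))) = (28039 - 31500)/(-40740 + 15*5*(21 + 5)) = -3461/(-40740 + 15*5*26) = -3461/(-40740 + 1950) = -3461/(-38790) = -3461*(-1/38790) = 3461/38790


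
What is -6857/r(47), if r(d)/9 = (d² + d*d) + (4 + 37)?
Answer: -6857/40131 ≈ -0.17087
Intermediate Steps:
r(d) = 369 + 18*d² (r(d) = 9*((d² + d*d) + (4 + 37)) = 9*((d² + d²) + 41) = 9*(2*d² + 41) = 9*(41 + 2*d²) = 369 + 18*d²)
-6857/r(47) = -6857/(369 + 18*47²) = -6857/(369 + 18*2209) = -6857/(369 + 39762) = -6857/40131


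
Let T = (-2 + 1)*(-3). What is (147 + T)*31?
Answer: 4650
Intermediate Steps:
T = 3 (T = -1*(-3) = 3)
(147 + T)*31 = (147 + 3)*31 = 150*31 = 4650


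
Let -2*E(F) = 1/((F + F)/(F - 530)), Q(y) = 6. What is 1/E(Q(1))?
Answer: 6/131 ≈ 0.045802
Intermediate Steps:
E(F) = -(-530 + F)/(4*F) (E(F) = -(F - 530)/(F + F)/2 = -(-530 + F)/(2*F)/2 = -(-530 + F)/(4*F))
1/E(Q(1)) = 1/((¼)*(530 - 1*6)/6) = 1/((¼)*(⅙)*(530 - 6)) = 1/((¼)*(⅙)*524) = 1/(131/6) = 6/131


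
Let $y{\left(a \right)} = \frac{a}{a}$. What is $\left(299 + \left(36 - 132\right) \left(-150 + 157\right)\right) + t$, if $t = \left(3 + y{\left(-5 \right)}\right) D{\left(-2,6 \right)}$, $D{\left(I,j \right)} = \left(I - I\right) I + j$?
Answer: $-349$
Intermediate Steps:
$D{\left(I,j \right)} = j$ ($D{\left(I,j \right)} = 0 I + j = 0 + j = j$)
$y{\left(a \right)} = 1$
$t = 24$ ($t = \left(3 + 1\right) 6 = 4 \cdot 6 = 24$)
$\left(299 + \left(36 - 132\right) \left(-150 + 157\right)\right) + t = \left(299 + \left(36 - 132\right) \left(-150 + 157\right)\right) + 24 = \left(299 - 672\right) + 24 = -373 + 24 = -349$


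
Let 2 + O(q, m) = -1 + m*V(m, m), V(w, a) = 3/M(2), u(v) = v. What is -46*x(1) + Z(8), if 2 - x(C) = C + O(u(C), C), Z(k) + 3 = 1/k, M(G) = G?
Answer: -943/8 ≈ -117.88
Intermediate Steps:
Z(k) = -3 + 1/k
V(w, a) = 3/2
O(q, m) = -3 + 3*m/2 (O(q, m) = -2 + (-1 + m*(3/2)) = -2 + (-1 + 3*m/2) = -3 + 3*m/2)
x(C) = 5 - 5*C/2 (x(C) = 2 - (C + (-3 + 3*C/2)) = 2 - (-3 + 5*C/2) = 2 + (3 - 5*C/2) = 5 - 5*C/2)
-46*x(1) + Z(8) = -46*(5 - 5/2*1) + (-3 + 1/8) = -46*(5 - 5/2) + (-3 + 1/8) = -46*5/2 - 23/8 = -115 - 23/8 = -943/8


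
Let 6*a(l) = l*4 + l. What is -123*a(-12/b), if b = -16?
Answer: -615/8 ≈ -76.875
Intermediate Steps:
a(l) = 5*l/6 (a(l) = (l*4 + l)/6 = (4*l + l)/6 = (5*l)/6 = 5*l/6)
-123*a(-12/b) = -205*(-12/(-16))/2 = -205*(-12*(-1/16))/2 = -205*3/(2*4) = -123*5/8 = -615/8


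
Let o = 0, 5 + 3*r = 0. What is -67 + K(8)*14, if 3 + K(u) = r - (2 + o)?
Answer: -481/3 ≈ -160.33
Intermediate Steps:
r = -5/3 (r = -5/3 + (⅓)*0 = -5/3 + 0 = -5/3 ≈ -1.6667)
K(u) = -20/3 (K(u) = -3 + (-5/3 - (2 + 0)) = -3 + (-5/3 - 1*2) = -3 + (-5/3 - 2) = -3 - 11/3 = -20/3)
-67 + K(8)*14 = -67 - 20/3*14 = -67 - 280/3 = -481/3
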